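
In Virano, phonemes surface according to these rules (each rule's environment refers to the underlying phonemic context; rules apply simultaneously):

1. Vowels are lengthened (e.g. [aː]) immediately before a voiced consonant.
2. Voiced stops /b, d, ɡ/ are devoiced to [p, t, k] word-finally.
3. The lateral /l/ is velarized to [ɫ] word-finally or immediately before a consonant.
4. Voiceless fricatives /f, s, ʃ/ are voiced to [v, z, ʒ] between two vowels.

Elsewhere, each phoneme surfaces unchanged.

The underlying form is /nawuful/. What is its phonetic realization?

[naːwuvuːɫ]

/a/ — between /n/ and /w/, before a voiced consonant — surfaces as [aː] (rule 1).
/u/ (between /w/ and /f/) fails the environment for rule 1, so it stays [u].
/f/ meets the environment for rule 4 (between two vowels) → [v].
/u/ — between /f/ and /l/, before a voiced consonant — surfaces as [uː] (rule 1).
/l/ (word-final): word-finally or immediately before a consonant, so rule 3 applies → [ɫ].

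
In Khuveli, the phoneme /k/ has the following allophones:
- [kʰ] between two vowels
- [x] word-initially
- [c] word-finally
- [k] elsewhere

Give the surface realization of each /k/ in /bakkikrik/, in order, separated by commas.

[k], [k], [k], [c]

Occurrence 1 (position 3): no conditioning environment matches → elsewhere allophone [k].
Occurrence 2 (position 4): no conditioning environment matches → elsewhere allophone [k].
Occurrence 3 (position 6): no conditioning environment matches → elsewhere allophone [k].
Occurrence 4 (position 9): word-finally → [c].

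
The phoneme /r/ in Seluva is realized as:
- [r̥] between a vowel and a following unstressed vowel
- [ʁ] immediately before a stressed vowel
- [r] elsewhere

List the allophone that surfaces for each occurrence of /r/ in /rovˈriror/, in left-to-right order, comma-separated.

Occurrence 1 (position 1): no conditioning environment matches → elsewhere allophone [r].
Occurrence 2 (position 4): immediately before a stressed vowel → [ʁ].
Occurrence 3 (position 6): between a vowel and a following unstressed vowel → [r̥].
Occurrence 4 (position 8): no conditioning environment matches → elsewhere allophone [r].

[r], [ʁ], [r̥], [r]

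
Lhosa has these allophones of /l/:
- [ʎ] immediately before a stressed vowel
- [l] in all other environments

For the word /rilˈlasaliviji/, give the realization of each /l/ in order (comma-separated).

Occurrence 1 (position 3): no conditioning environment matches → elsewhere allophone [l].
Occurrence 2 (position 4): immediately before a stressed vowel → [ʎ].
Occurrence 3 (position 8): no conditioning environment matches → elsewhere allophone [l].

[l], [ʎ], [l]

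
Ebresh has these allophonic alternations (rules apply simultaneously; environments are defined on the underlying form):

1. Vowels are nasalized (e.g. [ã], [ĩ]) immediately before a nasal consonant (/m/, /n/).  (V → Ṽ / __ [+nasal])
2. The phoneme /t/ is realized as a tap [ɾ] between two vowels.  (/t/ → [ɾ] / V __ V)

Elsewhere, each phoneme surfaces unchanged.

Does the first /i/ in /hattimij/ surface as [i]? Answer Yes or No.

/i/ (between /t/ and /m/): before a nasal consonant, so rule 1 applies → [ĩ].
The actual realization is [ĩ], not [i].

No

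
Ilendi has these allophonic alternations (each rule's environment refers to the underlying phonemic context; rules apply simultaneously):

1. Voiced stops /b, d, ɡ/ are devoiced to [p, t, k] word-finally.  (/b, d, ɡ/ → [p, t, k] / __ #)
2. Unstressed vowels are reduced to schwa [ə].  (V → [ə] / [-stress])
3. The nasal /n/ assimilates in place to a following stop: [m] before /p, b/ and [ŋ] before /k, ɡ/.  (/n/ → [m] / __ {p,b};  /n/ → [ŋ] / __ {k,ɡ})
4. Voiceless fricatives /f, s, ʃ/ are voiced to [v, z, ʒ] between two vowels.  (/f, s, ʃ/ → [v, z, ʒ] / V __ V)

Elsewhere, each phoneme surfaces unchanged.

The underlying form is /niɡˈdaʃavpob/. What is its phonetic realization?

[nəɡˈdaʒəvpəp]

/n/ (word-initial): rule 3 targets it, but not before a labial or velar stop → unchanged [n].
/i/ (between /n/ and /ɡ/) occurs in an unstressed syllable → [ə] by rule 2.
/ɡ/ (between /i/ and /d/): rule 1 targets it, but not word-finally → unchanged [ɡ].
/d/ — between /ɡ/ and /a/; rule 1 does not apply here → [d].
/a/ (between /d/ and /ʃ/) is in the target of rule 2 but the environment (in an unstressed syllable) is not met → [a].
Rule 4 applies to /ʃ/ (between /a/ and /a/: between two vowels) → [ʒ].
/a/ — between /ʃ/ and /v/, in an unstressed syllable — surfaces as [ə] (rule 2).
/v/ (between /a/ and /p/): no rule targets it → [v].
/p/ stays [p].
Rule 2 applies to /o/ (between /p/ and /b/: in an unstressed syllable) → [ə].
/b/ meets the environment for rule 1 (word-finally) → [p].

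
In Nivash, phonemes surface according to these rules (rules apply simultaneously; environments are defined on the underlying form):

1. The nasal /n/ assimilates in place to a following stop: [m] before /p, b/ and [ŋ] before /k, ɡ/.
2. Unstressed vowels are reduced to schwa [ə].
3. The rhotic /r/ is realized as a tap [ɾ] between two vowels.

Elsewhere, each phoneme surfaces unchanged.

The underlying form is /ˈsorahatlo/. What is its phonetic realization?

/o/ (between /s/ and /r/) fails the environment for rule 2, so it stays [o].
/r/ (between /o/ and /a/) occurs between two vowels → [ɾ] by rule 3.
/a/ (between /r/ and /h/) occurs in an unstressed syllable → [ə] by rule 2.
Rule 2 applies to /a/ (between /h/ and /t/: in an unstressed syllable) → [ə].
/o/ meets the environment for rule 2 (in an unstressed syllable) → [ə].

[ˈsoɾəhətlə]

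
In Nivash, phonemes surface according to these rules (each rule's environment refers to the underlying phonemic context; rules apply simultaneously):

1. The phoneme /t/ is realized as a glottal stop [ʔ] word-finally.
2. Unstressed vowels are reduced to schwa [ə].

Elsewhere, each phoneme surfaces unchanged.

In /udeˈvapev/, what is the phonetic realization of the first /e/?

Rule 2 applies to /e/ (between /d/ and /v/: in an unstressed syllable) → [ə].

[ə]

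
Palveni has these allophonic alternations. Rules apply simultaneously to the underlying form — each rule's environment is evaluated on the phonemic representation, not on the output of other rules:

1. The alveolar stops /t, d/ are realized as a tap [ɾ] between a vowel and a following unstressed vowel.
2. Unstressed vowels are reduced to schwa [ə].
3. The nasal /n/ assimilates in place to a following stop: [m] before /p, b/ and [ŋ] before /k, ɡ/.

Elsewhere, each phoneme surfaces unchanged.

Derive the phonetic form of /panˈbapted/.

Rule 2 applies to /a/ (between /p/ and /n/: in an unstressed syllable) → [ə].
/n/ meets the environment for rule 3 (before a labial or velar stop) → [m].
/a/ (between /b/ and /p/): rule 2 targets it, but not in an unstressed syllable → unchanged [a].
/t/ — between /p/ and /e/; rule 1 does not apply here → [t].
/e/ meets the environment for rule 2 (in an unstressed syllable) → [ə].
/d/ (word-final): rule 1 targets it, but not between a vowel and a following unstressed vowel → unchanged [d].

[pəmˈbaptəd]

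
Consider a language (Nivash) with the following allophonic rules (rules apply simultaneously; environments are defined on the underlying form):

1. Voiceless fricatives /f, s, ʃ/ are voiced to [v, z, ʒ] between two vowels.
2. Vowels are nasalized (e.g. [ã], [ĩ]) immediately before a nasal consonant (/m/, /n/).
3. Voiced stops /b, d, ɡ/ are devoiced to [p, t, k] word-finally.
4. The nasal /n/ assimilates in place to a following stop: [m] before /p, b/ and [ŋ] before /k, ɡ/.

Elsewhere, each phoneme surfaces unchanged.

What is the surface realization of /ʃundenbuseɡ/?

/ʃ/ (word-initial): rule 1 targets it, but not between two vowels → unchanged [ʃ].
/u/ meets the environment for rule 2 (before a nasal consonant) → [ũ].
/n/ — between /u/ and /d/; rule 4 does not apply here → [n].
/d/ (between /n/ and /e/): rule 3 targets it, but not word-finally → unchanged [d].
/e/ meets the environment for rule 2 (before a nasal consonant) → [ẽ].
/n/ (between /e/ and /b/) occurs before a labial or velar stop → [m] by rule 4.
/b/ (between /n/ and /u/): rule 3 targets it, but not word-finally → unchanged [b].
/u/ (between /b/ and /s/) is in the target of rule 2 but the environment (before a nasal consonant) is not met → [u].
/s/ — between /u/ and /e/, between two vowels — surfaces as [z] (rule 1).
/e/ (between /s/ and /ɡ/): rule 2 targets it, but not before a nasal consonant → unchanged [e].
/ɡ/ — word-final, word-finally — surfaces as [k] (rule 3).

[ʃũndẽmbuzek]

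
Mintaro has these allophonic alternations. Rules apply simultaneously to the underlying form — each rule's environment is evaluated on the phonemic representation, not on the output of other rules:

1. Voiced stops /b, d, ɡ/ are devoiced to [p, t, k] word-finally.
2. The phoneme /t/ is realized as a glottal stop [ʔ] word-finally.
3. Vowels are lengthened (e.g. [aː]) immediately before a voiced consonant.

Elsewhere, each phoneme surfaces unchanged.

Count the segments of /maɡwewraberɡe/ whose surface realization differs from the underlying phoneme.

Segments that undergo a rule: /a/ → [aː] (rule 3); /e/ → [eː] (rule 3); /a/ → [aː] (rule 3); /e/ → [eː] (rule 3).
All other segments surface unchanged.

4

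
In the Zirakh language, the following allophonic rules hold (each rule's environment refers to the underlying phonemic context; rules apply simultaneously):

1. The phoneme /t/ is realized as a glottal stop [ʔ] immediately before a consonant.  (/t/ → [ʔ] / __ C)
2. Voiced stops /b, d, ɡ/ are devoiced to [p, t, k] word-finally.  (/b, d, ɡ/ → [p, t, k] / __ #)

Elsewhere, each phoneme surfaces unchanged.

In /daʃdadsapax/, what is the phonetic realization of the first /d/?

/d/ (word-initial): rule 2 targets it, but not word-finally → unchanged [d].

[d]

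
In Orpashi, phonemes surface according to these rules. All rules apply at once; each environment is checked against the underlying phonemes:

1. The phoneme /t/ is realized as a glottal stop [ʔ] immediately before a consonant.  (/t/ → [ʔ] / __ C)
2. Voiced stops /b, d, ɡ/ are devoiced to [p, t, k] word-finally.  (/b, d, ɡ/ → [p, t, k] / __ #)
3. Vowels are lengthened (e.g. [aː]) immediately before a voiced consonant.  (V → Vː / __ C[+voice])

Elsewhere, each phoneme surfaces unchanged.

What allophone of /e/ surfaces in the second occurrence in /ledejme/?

[eː]

/e/ (between /d/ and /j/): before a voiced consonant, so rule 3 applies → [eː].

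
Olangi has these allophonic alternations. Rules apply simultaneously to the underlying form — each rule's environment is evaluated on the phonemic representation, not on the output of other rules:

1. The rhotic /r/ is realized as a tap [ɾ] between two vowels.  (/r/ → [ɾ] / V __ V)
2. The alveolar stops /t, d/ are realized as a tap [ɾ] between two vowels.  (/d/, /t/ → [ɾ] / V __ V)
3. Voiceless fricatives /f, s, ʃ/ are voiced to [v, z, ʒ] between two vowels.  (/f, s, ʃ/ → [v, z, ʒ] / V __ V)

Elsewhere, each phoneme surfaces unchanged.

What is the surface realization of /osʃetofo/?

[osʃeɾovo]

/o/ stays [o].
/s/ (between /o/ and /ʃ/) fails the environment for rule 3, so it stays [s].
/ʃ/ — between /s/ and /e/; rule 3 does not apply here → [ʃ].
/e/ (between /ʃ/ and /t/): no rule targets it → [e].
/t/ (between /e/ and /o/): between two vowels, so rule 2 applies → [ɾ].
/o/ (between /t/ and /f/) is unaffected → [o].
Rule 3 applies to /f/ (between /o/ and /o/: between two vowels) → [v].
/o/ stays [o].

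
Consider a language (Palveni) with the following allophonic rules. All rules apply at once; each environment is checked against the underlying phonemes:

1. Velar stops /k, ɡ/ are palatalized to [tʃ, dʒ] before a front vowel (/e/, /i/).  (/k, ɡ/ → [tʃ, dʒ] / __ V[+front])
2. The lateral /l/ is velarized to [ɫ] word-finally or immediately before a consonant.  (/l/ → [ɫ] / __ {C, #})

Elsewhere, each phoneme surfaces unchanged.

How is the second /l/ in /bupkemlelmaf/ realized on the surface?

[ɫ]

/l/ meets the environment for rule 2 (word-finally or immediately before a consonant) → [ɫ].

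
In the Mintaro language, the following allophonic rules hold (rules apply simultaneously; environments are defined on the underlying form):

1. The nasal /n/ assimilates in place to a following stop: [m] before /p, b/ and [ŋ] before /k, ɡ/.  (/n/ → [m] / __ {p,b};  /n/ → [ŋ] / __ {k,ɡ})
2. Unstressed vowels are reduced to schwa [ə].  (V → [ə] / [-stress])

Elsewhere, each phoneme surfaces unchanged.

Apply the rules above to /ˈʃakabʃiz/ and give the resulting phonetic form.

[ˈʃakəbʃəz]

/ʃ/ (word-initial): no rule targets it → [ʃ].
/a/ (between /ʃ/ and /k/) fails the environment for rule 2, so it stays [a].
/k/ — not in any rule's target class → [k].
/a/ — between /k/ and /b/, in an unstressed syllable — surfaces as [ə] (rule 2).
/b/ — not in any rule's target class → [b].
/ʃ/ (between /b/ and /i/) is unaffected → [ʃ].
/i/ (between /ʃ/ and /z/): in an unstressed syllable, so rule 2 applies → [ə].
/z/ (word-final) is unaffected → [z].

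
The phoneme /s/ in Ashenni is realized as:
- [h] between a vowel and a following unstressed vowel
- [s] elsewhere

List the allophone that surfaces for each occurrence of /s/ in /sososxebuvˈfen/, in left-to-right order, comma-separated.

[s], [h], [s]

Occurrence 1 (position 1): no conditioning environment matches → elsewhere allophone [s].
Occurrence 2 (position 3): between a vowel and a following unstressed vowel → [h].
Occurrence 3 (position 5): no conditioning environment matches → elsewhere allophone [s].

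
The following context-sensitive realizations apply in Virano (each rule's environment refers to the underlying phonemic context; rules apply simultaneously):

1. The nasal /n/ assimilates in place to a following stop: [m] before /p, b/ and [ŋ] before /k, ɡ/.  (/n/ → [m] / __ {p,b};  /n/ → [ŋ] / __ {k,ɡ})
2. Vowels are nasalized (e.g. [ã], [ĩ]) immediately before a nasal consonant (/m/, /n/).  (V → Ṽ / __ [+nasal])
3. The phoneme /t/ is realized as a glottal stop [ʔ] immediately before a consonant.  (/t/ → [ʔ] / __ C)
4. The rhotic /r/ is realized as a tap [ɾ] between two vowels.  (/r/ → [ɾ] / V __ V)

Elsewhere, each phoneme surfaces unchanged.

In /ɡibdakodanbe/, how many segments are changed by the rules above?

Segments that undergo a rule: /a/ → [ã] (rule 2); /n/ → [m] (rule 1).
All other segments surface unchanged.

2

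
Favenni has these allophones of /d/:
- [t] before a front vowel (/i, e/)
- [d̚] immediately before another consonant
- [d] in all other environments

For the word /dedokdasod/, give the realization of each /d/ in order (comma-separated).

[t], [d], [d], [d]

Occurrence 1 (position 1): before a front vowel (/i, e/) → [t].
Occurrence 2 (position 3): no conditioning environment matches → elsewhere allophone [d].
Occurrence 3 (position 6): no conditioning environment matches → elsewhere allophone [d].
Occurrence 4 (position 10): no conditioning environment matches → elsewhere allophone [d].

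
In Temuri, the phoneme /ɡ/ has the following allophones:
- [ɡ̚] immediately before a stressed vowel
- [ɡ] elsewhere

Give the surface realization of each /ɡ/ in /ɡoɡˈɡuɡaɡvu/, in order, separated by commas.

[ɡ], [ɡ], [ɡ̚], [ɡ], [ɡ]

Occurrence 1 (position 1): no conditioning environment matches → elsewhere allophone [ɡ].
Occurrence 2 (position 3): no conditioning environment matches → elsewhere allophone [ɡ].
Occurrence 3 (position 4): immediately before a stressed vowel → [ɡ̚].
Occurrence 4 (position 6): no conditioning environment matches → elsewhere allophone [ɡ].
Occurrence 5 (position 8): no conditioning environment matches → elsewhere allophone [ɡ].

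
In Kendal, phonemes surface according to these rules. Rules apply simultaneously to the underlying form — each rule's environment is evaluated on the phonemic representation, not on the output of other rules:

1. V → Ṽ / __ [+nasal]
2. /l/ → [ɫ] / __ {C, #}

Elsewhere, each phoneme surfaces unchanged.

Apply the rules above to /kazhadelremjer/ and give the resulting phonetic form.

[kazhadeɫrẽmjer]

/k/ stays [k].
/a/ (between /k/ and /z/) is in the target of rule 1 but the environment (before a nasal consonant) is not met → [a].
/z/ (between /a/ and /h/) is unaffected → [z].
/h/ (between /z/ and /a/) is unaffected → [h].
/a/ — between /h/ and /d/; rule 1 does not apply here → [a].
/d/ (between /a/ and /e/): no rule targets it → [d].
/e/ (between /d/ and /l/) fails the environment for rule 1, so it stays [e].
/l/ (between /e/ and /r/) occurs word-finally or immediately before a consonant → [ɫ] by rule 2.
/r/ stays [r].
/e/ — between /r/ and /m/, before a nasal consonant — surfaces as [ẽ] (rule 1).
/m/ — not in any rule's target class → [m].
/j/ (between /m/ and /e/): no rule targets it → [j].
/e/ (between /j/ and /r/) fails the environment for rule 1, so it stays [e].
/r/ (word-final) is unaffected → [r].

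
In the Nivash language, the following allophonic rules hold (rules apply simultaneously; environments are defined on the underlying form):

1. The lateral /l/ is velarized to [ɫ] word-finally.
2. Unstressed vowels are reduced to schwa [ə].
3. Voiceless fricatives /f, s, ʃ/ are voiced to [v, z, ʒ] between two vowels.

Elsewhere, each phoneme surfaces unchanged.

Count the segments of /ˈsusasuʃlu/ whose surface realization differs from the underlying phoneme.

Segments that undergo a rule: /s/ → [z] (rule 3); /a/ → [ə] (rule 2); /s/ → [z] (rule 3); /u/ → [ə] (rule 2); /u/ → [ə] (rule 2).
All other segments surface unchanged.

5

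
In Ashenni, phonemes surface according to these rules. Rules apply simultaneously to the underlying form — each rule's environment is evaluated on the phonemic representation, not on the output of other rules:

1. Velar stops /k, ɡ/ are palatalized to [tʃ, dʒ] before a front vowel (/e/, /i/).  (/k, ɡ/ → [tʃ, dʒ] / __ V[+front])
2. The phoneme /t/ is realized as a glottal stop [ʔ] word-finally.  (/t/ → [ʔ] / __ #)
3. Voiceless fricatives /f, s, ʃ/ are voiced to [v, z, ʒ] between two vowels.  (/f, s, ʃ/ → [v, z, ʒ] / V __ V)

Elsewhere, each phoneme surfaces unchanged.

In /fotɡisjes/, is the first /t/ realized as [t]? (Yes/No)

/t/ (between /o/ and /ɡ/) is in the target of rule 2 but the environment (word-finally) is not met → [t].
The actual realization is [t], which matches [t].

Yes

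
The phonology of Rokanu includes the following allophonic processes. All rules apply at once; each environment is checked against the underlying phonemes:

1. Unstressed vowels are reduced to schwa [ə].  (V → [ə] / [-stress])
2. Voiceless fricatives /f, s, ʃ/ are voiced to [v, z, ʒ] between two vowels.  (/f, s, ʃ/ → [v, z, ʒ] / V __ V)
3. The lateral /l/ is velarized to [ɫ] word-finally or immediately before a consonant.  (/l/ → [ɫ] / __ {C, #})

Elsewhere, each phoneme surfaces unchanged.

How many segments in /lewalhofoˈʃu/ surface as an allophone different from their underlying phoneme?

7

Segments that undergo a rule: /e/ → [ə] (rule 1); /a/ → [ə] (rule 1); /l/ → [ɫ] (rule 3); /o/ → [ə] (rule 1); /f/ → [v] (rule 2); /o/ → [ə] (rule 1); /ʃ/ → [ʒ] (rule 2).
All other segments surface unchanged.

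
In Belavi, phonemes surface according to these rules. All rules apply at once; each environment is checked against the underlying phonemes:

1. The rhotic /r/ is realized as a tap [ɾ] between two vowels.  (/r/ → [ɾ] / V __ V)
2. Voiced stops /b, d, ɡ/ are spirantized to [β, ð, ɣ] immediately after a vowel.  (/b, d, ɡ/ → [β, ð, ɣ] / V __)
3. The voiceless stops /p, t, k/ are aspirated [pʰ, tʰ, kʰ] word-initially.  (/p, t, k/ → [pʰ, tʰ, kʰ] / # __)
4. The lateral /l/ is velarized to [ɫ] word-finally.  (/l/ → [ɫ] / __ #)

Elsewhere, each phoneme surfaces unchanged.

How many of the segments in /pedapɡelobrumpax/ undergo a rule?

Segments that undergo a rule: /p/ → [pʰ] (rule 3); /d/ → [ð] (rule 2); /b/ → [β] (rule 2).
All other segments surface unchanged.

3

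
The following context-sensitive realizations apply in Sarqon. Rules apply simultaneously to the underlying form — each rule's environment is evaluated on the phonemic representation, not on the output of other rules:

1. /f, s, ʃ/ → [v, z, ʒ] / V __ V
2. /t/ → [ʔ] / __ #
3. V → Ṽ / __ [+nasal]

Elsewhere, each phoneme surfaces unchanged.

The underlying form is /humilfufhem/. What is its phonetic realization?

/h/ stays [h].
/u/ (between /h/ and /m/) occurs before a nasal consonant → [ũ] by rule 3.
/m/ (between /u/ and /i/) is unaffected → [m].
/i/ — between /m/ and /l/; rule 3 does not apply here → [i].
/l/ (between /i/ and /f/) is unaffected → [l].
/f/ (between /l/ and /u/): rule 1 targets it, but not between two vowels → unchanged [f].
/u/ (between /f/ and /f/) is in the target of rule 3 but the environment (before a nasal consonant) is not met → [u].
/f/ — between /u/ and /h/; rule 1 does not apply here → [f].
/h/ (between /f/ and /e/): no rule targets it → [h].
Rule 3 applies to /e/ (between /h/ and /m/: before a nasal consonant) → [ẽ].
/m/ (word-final): no rule targets it → [m].

[hũmilfufhẽm]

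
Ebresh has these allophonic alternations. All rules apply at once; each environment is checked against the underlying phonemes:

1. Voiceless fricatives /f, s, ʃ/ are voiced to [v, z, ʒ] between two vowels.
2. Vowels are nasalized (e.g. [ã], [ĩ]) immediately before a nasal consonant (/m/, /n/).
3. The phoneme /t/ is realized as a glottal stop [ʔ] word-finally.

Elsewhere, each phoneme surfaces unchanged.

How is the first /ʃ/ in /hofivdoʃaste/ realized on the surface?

/ʃ/ (between /o/ and /a/): between two vowels, so rule 1 applies → [ʒ].

[ʒ]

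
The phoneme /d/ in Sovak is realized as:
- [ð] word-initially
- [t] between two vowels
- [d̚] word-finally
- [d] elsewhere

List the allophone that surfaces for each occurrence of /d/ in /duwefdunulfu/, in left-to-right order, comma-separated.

[ð], [d]

Occurrence 1 (position 1): word-initially → [ð].
Occurrence 2 (position 6): no conditioning environment matches → elsewhere allophone [d].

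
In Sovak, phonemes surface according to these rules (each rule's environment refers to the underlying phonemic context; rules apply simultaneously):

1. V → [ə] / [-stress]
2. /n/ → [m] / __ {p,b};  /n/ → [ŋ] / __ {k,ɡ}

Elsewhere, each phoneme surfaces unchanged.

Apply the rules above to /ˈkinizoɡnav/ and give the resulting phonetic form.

[ˈkinəzəɡnəv]

/k/ (word-initial): no rule targets it → [k].
/i/ (between /k/ and /n/) fails the environment for rule 1, so it stays [i].
/n/ (between /i/ and /i/) fails the environment for rule 2, so it stays [n].
/i/ (between /n/ and /z/): in an unstressed syllable, so rule 1 applies → [ə].
/z/ — not in any rule's target class → [z].
/o/ — between /z/ and /ɡ/, in an unstressed syllable — surfaces as [ə] (rule 1).
/ɡ/ — not in any rule's target class → [ɡ].
/n/ (between /ɡ/ and /a/) fails the environment for rule 2, so it stays [n].
/a/ (between /n/ and /v/) occurs in an unstressed syllable → [ə] by rule 1.
/v/ stays [v].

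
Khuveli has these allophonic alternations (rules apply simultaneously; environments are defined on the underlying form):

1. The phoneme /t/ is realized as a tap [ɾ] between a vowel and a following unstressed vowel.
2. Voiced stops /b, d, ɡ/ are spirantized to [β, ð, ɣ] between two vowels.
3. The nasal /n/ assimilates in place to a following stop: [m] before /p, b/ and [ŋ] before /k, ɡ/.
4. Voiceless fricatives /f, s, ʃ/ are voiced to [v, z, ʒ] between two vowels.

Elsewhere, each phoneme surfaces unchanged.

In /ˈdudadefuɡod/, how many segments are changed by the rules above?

4

Segments that undergo a rule: /d/ → [ð] (rule 2); /d/ → [ð] (rule 2); /f/ → [v] (rule 4); /ɡ/ → [ɣ] (rule 2).
All other segments surface unchanged.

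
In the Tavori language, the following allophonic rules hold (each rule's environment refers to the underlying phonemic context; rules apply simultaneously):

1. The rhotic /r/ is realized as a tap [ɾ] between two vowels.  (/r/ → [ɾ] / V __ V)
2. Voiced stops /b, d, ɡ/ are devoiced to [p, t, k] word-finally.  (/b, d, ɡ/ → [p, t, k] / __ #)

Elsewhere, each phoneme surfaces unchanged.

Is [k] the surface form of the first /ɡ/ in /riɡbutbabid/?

No

/ɡ/ — between /i/ and /b/; rule 2 does not apply here → [ɡ].
The actual realization is [ɡ], not [k].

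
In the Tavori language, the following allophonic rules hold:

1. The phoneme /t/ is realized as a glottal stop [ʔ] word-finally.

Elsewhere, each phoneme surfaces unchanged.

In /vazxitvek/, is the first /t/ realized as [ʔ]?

/t/ (between /i/ and /v/): rule 1 targets it, but not word-finally → unchanged [t].
The actual realization is [t], not [ʔ].

No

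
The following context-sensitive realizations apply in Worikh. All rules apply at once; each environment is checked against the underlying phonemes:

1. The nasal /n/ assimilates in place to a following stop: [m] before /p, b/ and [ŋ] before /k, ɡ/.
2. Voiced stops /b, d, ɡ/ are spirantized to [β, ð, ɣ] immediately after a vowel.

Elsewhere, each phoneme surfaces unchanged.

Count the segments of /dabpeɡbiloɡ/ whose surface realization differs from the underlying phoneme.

3

Segments that undergo a rule: /b/ → [β] (rule 2); /ɡ/ → [ɣ] (rule 2); /ɡ/ → [ɣ] (rule 2).
All other segments surface unchanged.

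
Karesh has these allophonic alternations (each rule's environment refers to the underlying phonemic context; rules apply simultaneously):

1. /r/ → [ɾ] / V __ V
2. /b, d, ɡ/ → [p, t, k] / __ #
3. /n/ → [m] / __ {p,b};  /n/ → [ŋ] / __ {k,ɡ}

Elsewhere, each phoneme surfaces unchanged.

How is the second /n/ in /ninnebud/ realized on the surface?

[n]

/n/ (between /i/ and /n/) is in the target of rule 3 but the environment (before a labial or velar stop) is not met → [n].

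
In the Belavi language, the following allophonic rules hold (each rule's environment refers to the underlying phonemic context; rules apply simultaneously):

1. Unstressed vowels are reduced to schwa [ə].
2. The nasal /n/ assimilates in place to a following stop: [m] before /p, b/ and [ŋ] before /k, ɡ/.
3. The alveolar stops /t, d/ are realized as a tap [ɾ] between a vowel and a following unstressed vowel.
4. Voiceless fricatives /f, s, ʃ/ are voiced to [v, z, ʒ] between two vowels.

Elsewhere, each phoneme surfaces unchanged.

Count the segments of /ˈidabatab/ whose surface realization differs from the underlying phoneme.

Segments that undergo a rule: /d/ → [ɾ] (rule 3); /a/ → [ə] (rule 1); /a/ → [ə] (rule 1); /t/ → [ɾ] (rule 3); /a/ → [ə] (rule 1).
All other segments surface unchanged.

5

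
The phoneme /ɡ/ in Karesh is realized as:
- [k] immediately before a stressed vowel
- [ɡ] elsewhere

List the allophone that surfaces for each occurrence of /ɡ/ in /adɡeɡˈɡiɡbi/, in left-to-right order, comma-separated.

Occurrence 1 (position 3): no conditioning environment matches → elsewhere allophone [ɡ].
Occurrence 2 (position 5): no conditioning environment matches → elsewhere allophone [ɡ].
Occurrence 3 (position 6): immediately before a stressed vowel → [k].
Occurrence 4 (position 8): no conditioning environment matches → elsewhere allophone [ɡ].

[ɡ], [ɡ], [k], [ɡ]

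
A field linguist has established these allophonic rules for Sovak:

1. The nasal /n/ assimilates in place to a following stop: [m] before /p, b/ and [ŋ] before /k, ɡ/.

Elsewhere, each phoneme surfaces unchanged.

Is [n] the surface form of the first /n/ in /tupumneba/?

/n/ (between /m/ and /e/) fails the environment for rule 1, so it stays [n].
The actual realization is [n], which matches [n].

Yes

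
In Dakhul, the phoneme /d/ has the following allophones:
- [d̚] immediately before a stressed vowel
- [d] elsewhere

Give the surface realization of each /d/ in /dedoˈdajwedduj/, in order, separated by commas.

[d], [d], [d̚], [d], [d]

Occurrence 1 (position 1): no conditioning environment matches → elsewhere allophone [d].
Occurrence 2 (position 3): no conditioning environment matches → elsewhere allophone [d].
Occurrence 3 (position 5): immediately before a stressed vowel → [d̚].
Occurrence 4 (position 10): no conditioning environment matches → elsewhere allophone [d].
Occurrence 5 (position 11): no conditioning environment matches → elsewhere allophone [d].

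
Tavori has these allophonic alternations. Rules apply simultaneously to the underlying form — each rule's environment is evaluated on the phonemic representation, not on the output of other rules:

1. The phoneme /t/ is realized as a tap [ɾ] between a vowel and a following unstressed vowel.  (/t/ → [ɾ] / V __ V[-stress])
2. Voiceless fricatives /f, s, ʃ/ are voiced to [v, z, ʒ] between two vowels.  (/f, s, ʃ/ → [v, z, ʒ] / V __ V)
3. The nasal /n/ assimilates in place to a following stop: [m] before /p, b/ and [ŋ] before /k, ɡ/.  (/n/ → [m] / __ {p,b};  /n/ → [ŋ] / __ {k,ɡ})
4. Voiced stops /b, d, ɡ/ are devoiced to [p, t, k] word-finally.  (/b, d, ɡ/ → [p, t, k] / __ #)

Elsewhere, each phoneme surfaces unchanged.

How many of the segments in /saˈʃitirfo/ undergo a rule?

2

Segments that undergo a rule: /ʃ/ → [ʒ] (rule 2); /t/ → [ɾ] (rule 1).
All other segments surface unchanged.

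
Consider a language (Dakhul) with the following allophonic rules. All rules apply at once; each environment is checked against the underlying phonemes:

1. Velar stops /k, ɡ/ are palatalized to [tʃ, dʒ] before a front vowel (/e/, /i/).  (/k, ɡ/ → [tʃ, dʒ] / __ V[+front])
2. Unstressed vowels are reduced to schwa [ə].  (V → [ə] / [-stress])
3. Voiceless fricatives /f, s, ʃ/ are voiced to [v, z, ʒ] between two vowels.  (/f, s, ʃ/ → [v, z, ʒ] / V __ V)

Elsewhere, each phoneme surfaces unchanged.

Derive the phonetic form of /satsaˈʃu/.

[sətsəˈʒu]

/s/ (word-initial): rule 3 targets it, but not between two vowels → unchanged [s].
/a/ meets the environment for rule 2 (in an unstressed syllable) → [ə].
/t/ (between /a/ and /s/) is unaffected → [t].
/s/ — between /t/ and /a/; rule 3 does not apply here → [s].
/a/ meets the environment for rule 2 (in an unstressed syllable) → [ə].
/ʃ/ — between /a/ and /u/, between two vowels — surfaces as [ʒ] (rule 3).
/u/ (word-final) fails the environment for rule 2, so it stays [u].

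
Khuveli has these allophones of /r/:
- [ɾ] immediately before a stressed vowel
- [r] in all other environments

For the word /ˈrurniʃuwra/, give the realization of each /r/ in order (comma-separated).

Occurrence 1 (position 1): immediately before a stressed vowel → [ɾ].
Occurrence 2 (position 3): no conditioning environment matches → elsewhere allophone [r].
Occurrence 3 (position 9): no conditioning environment matches → elsewhere allophone [r].

[ɾ], [r], [r]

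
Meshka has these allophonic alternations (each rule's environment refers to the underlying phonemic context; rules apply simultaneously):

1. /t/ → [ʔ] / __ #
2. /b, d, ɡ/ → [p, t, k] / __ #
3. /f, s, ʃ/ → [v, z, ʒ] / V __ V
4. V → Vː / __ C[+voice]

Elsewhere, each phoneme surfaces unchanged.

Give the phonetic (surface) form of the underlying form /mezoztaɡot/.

[meːzoːztaːɡoʔ]

/e/ (between /m/ and /z/): before a voiced consonant, so rule 4 applies → [eː].
/o/ (between /z/ and /z/) occurs before a voiced consonant → [oː] by rule 4.
/t/ (between /z/ and /a/) is in the target of rule 1 but the environment (word-finally) is not met → [t].
/a/ (between /t/ and /ɡ/) occurs before a voiced consonant → [aː] by rule 4.
/ɡ/ (between /a/ and /o/) fails the environment for rule 2, so it stays [ɡ].
/o/ — between /ɡ/ and /t/; rule 4 does not apply here → [o].
Rule 1 applies to /t/ (word-final: word-finally) → [ʔ].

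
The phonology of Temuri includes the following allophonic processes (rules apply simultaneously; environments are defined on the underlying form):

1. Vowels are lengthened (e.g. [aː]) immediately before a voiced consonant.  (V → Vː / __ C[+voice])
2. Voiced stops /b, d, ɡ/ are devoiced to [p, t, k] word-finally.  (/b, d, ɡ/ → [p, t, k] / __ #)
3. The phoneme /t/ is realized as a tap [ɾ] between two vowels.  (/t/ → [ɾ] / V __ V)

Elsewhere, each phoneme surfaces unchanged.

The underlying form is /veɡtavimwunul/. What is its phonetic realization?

/v/ (word-initial): no rule targets it → [v].
/e/ (between /v/ and /ɡ/): before a voiced consonant, so rule 1 applies → [eː].
/ɡ/ — between /e/ and /t/; rule 2 does not apply here → [ɡ].
/t/ — between /ɡ/ and /a/; rule 3 does not apply here → [t].
/a/ (between /t/ and /v/) occurs before a voiced consonant → [aː] by rule 1.
/v/ (between /a/ and /i/): no rule targets it → [v].
/i/ (between /v/ and /m/): before a voiced consonant, so rule 1 applies → [iː].
/m/ stays [m].
/w/ stays [w].
Rule 1 applies to /u/ (between /w/ and /n/: before a voiced consonant) → [uː].
/n/ (between /u/ and /u/) is unaffected → [n].
/u/ (between /n/ and /l/) occurs before a voiced consonant → [uː] by rule 1.
/l/ (word-final) is unaffected → [l].

[veːɡtaːviːmwuːnuːl]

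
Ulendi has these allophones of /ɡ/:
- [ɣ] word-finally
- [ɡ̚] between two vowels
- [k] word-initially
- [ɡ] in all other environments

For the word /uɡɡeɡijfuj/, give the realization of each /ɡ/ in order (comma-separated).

[ɡ], [ɡ], [ɡ̚]

Occurrence 1 (position 2): no conditioning environment matches → elsewhere allophone [ɡ].
Occurrence 2 (position 3): no conditioning environment matches → elsewhere allophone [ɡ].
Occurrence 3 (position 5): between two vowels → [ɡ̚].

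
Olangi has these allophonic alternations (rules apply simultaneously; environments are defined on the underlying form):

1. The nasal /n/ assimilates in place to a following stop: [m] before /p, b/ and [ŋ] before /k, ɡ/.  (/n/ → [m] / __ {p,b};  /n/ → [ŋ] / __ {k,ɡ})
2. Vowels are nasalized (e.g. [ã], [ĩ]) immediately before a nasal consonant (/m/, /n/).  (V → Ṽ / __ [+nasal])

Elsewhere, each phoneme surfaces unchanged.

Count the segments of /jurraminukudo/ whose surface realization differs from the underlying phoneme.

2

Segments that undergo a rule: /a/ → [ã] (rule 2); /i/ → [ĩ] (rule 2).
All other segments surface unchanged.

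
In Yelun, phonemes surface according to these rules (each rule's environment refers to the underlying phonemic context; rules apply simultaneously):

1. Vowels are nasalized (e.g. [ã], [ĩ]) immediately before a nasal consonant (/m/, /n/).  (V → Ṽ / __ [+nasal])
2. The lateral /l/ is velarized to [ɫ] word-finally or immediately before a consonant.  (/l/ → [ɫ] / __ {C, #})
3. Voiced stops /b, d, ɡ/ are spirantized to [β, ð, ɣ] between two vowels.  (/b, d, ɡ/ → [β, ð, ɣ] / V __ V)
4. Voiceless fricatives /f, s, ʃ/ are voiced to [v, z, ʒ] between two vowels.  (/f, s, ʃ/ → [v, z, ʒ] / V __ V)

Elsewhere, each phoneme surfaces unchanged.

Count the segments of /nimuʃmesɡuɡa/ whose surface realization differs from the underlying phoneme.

Segments that undergo a rule: /i/ → [ĩ] (rule 1); /ɡ/ → [ɣ] (rule 3).
All other segments surface unchanged.

2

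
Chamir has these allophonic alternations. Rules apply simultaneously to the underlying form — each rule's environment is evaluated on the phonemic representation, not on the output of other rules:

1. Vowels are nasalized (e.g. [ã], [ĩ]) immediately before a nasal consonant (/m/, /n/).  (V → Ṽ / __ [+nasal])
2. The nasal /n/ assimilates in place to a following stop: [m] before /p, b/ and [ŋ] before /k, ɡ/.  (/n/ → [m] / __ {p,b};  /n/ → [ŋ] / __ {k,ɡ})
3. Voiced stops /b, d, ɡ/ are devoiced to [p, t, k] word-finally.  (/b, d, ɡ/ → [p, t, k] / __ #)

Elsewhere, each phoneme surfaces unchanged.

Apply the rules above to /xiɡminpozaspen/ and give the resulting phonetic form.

[xiɡmĩmpozaspẽn]

/i/ (between /x/ and /ɡ/) is in the target of rule 1 but the environment (before a nasal consonant) is not met → [i].
/ɡ/ (between /i/ and /m/) is in the target of rule 3 but the environment (word-finally) is not met → [ɡ].
/i/ (between /m/ and /n/): before a nasal consonant, so rule 1 applies → [ĩ].
/n/ (between /i/ and /p/) occurs before a labial or velar stop → [m] by rule 2.
/o/ (between /p/ and /z/) fails the environment for rule 1, so it stays [o].
/a/ — between /z/ and /s/; rule 1 does not apply here → [a].
/e/ — between /p/ and /n/, before a nasal consonant — surfaces as [ẽ] (rule 1).
/n/ (word-final) fails the environment for rule 2, so it stays [n].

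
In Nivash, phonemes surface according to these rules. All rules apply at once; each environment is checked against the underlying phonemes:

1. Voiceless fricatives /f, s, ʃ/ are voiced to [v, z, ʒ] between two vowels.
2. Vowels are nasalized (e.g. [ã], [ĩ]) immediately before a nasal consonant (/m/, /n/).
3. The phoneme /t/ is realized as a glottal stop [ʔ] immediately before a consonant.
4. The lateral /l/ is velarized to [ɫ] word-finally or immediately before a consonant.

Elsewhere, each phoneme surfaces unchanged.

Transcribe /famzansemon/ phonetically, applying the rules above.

/f/ — word-initial; rule 1 does not apply here → [f].
/a/ — between /f/ and /m/, before a nasal consonant — surfaces as [ã] (rule 2).
/m/ (between /a/ and /z/) is unaffected → [m].
/z/ (between /m/ and /a/): no rule targets it → [z].
/a/ (between /z/ and /n/): before a nasal consonant, so rule 2 applies → [ã].
/n/ stays [n].
/s/ (between /n/ and /e/) is in the target of rule 1 but the environment (between two vowels) is not met → [s].
/e/ (between /s/ and /m/): before a nasal consonant, so rule 2 applies → [ẽ].
/m/ — not in any rule's target class → [m].
/o/ (between /m/ and /n/): before a nasal consonant, so rule 2 applies → [õ].
/n/ (word-final): no rule targets it → [n].

[fãmzãnsẽmõn]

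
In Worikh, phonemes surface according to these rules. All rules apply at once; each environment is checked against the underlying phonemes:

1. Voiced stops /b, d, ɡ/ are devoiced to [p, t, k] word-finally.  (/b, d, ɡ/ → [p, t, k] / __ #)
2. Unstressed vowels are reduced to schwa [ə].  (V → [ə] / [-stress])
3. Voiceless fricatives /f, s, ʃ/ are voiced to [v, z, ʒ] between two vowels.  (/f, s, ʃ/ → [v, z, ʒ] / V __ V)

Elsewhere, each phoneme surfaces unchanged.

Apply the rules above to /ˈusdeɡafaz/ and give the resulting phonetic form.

[ˈusdəɡəvəz]

/u/ — word-initial; rule 2 does not apply here → [u].
/s/ — between /u/ and /d/; rule 3 does not apply here → [s].
/d/ (between /s/ and /e/): rule 1 targets it, but not word-finally → unchanged [d].
/e/ meets the environment for rule 2 (in an unstressed syllable) → [ə].
/ɡ/ (between /e/ and /a/): rule 1 targets it, but not word-finally → unchanged [ɡ].
/a/ — between /ɡ/ and /f/, in an unstressed syllable — surfaces as [ə] (rule 2).
/f/ — between /a/ and /a/, between two vowels — surfaces as [v] (rule 3).
/a/ — between /f/ and /z/, in an unstressed syllable — surfaces as [ə] (rule 2).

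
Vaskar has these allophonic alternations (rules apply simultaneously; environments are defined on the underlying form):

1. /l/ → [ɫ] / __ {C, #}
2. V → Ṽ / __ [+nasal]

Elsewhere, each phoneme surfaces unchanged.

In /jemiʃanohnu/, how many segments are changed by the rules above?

2

Segments that undergo a rule: /e/ → [ẽ] (rule 2); /a/ → [ã] (rule 2).
All other segments surface unchanged.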